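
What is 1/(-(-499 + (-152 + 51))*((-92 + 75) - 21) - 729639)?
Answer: -1/752439 ≈ -1.3290e-6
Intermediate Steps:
1/(-(-499 + (-152 + 51))*((-92 + 75) - 21) - 729639) = 1/(-(-499 - 101)*(-17 - 21) - 729639) = 1/(-(-600)*(-38) - 729639) = 1/(-1*22800 - 729639) = 1/(-22800 - 729639) = 1/(-752439) = -1/752439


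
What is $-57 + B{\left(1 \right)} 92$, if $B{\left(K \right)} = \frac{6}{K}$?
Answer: $495$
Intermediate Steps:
$-57 + B{\left(1 \right)} 92 = -57 + \frac{6}{1} \cdot 92 = -57 + 6 \cdot 1 \cdot 92 = -57 + 6 \cdot 92 = -57 + 552 = 495$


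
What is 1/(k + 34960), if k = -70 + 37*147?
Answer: 1/40329 ≈ 2.4796e-5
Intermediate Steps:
k = 5369 (k = -70 + 5439 = 5369)
1/(k + 34960) = 1/(5369 + 34960) = 1/40329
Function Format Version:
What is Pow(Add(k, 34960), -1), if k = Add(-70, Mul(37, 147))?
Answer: Rational(1, 40329) ≈ 2.4796e-5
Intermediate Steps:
k = 5369 (k = Add(-70, 5439) = 5369)
Pow(Add(k, 34960), -1) = Pow(Add(5369, 34960), -1) = Pow(40329, -1) = Rational(1, 40329)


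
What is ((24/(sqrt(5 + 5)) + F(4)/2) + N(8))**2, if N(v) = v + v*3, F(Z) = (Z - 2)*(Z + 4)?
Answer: 8288/5 + 192*sqrt(10) ≈ 2264.8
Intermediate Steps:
F(Z) = (-2 + Z)*(4 + Z)
N(v) = 4*v (N(v) = v + 3*v = 4*v)
((24/(sqrt(5 + 5)) + F(4)/2) + N(8))**2 = ((24/(sqrt(5 + 5)) + (-8 + 4**2 + 2*4)/2) + 4*8)**2 = ((24/(sqrt(10)) + (-8 + 16 + 8)*(1/2)) + 32)**2 = ((24*(sqrt(10)/10) + 16*(1/2)) + 32)**2 = ((12*sqrt(10)/5 + 8) + 32)**2 = ((8 + 12*sqrt(10)/5) + 32)**2 = (40 + 12*sqrt(10)/5)**2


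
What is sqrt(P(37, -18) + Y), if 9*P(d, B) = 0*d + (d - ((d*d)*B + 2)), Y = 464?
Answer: sqrt(28853)/3 ≈ 56.621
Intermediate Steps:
P(d, B) = -2/9 + d/9 - B*d**2/9 (P(d, B) = (0*d + (d - ((d*d)*B + 2)))/9 = (0 + (d - (d**2*B + 2)))/9 = (0 + (d - (B*d**2 + 2)))/9 = (0 + (d - (2 + B*d**2)))/9 = (0 + (d + (-2 - B*d**2)))/9 = (0 + (-2 + d - B*d**2))/9 = (-2 + d - B*d**2)/9 = -2/9 + d/9 - B*d**2/9)
sqrt(P(37, -18) + Y) = sqrt((-2/9 + (1/9)*37 - 1/9*(-18)*37**2) + 464) = sqrt((-2/9 + 37/9 - 1/9*(-18)*1369) + 464) = sqrt((-2/9 + 37/9 + 2738) + 464) = sqrt(24677/9 + 464) = sqrt(28853/9) = sqrt(28853)/3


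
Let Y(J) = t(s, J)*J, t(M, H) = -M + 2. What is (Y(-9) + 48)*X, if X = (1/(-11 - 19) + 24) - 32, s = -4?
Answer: 241/5 ≈ 48.200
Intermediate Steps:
X = -241/30 (X = (1/(-30) + 24) - 32 = (-1/30 + 24) - 32 = 719/30 - 32 = -241/30 ≈ -8.0333)
t(M, H) = 2 - M
Y(J) = 6*J (Y(J) = (2 - 1*(-4))*J = (2 + 4)*J = 6*J)
(Y(-9) + 48)*X = (6*(-9) + 48)*(-241/30) = (-54 + 48)*(-241/30) = -6*(-241/30) = 241/5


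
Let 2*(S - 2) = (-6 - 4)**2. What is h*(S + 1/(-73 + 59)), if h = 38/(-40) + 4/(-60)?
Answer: -44347/840 ≈ -52.794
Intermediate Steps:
h = -61/60 (h = 38*(-1/40) + 4*(-1/60) = -19/20 - 1/15 = -61/60 ≈ -1.0167)
S = 52 (S = 2 + (-6 - 4)**2/2 = 2 + (1/2)*(-10)**2 = 2 + (1/2)*100 = 2 + 50 = 52)
h*(S + 1/(-73 + 59)) = -61*(52 + 1/(-73 + 59))/60 = -61*(52 + 1/(-14))/60 = -61*(52 - 1/14)/60 = -61/60*727/14 = -44347/840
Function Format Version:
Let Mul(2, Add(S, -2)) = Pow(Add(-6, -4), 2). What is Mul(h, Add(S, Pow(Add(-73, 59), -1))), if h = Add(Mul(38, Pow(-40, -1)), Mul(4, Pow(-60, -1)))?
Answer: Rational(-44347, 840) ≈ -52.794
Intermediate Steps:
h = Rational(-61, 60) (h = Add(Mul(38, Rational(-1, 40)), Mul(4, Rational(-1, 60))) = Add(Rational(-19, 20), Rational(-1, 15)) = Rational(-61, 60) ≈ -1.0167)
S = 52 (S = Add(2, Mul(Rational(1, 2), Pow(Add(-6, -4), 2))) = Add(2, Mul(Rational(1, 2), Pow(-10, 2))) = Add(2, Mul(Rational(1, 2), 100)) = Add(2, 50) = 52)
Mul(h, Add(S, Pow(Add(-73, 59), -1))) = Mul(Rational(-61, 60), Add(52, Pow(Add(-73, 59), -1))) = Mul(Rational(-61, 60), Add(52, Pow(-14, -1))) = Mul(Rational(-61, 60), Add(52, Rational(-1, 14))) = Mul(Rational(-61, 60), Rational(727, 14)) = Rational(-44347, 840)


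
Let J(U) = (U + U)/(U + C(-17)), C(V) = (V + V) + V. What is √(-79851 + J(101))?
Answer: I*√1996174/5 ≈ 282.57*I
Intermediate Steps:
C(V) = 3*V (C(V) = 2*V + V = 3*V)
J(U) = 2*U/(-51 + U) (J(U) = (U + U)/(U + 3*(-17)) = (2*U)/(U - 51) = (2*U)/(-51 + U) = 2*U/(-51 + U))
√(-79851 + J(101)) = √(-79851 + 2*101/(-51 + 101)) = √(-79851 + 2*101/50) = √(-79851 + 2*101*(1/50)) = √(-79851 + 101/25) = √(-1996174/25) = I*√1996174/5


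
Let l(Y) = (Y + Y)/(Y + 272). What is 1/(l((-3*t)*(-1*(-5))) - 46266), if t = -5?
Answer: -347/16054152 ≈ -2.1614e-5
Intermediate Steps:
l(Y) = 2*Y/(272 + Y) (l(Y) = (2*Y)/(272 + Y) = 2*Y/(272 + Y))
1/(l((-3*t)*(-1*(-5))) - 46266) = 1/(2*((-3*(-5))*(-1*(-5)))/(272 + (-3*(-5))*(-1*(-5))) - 46266) = 1/(2*(15*5)/(272 + 15*5) - 46266) = 1/(2*75/(272 + 75) - 46266) = 1/(2*75/347 - 46266) = 1/(2*75*(1/347) - 46266) = 1/(150/347 - 46266) = 1/(-16054152/347) = -347/16054152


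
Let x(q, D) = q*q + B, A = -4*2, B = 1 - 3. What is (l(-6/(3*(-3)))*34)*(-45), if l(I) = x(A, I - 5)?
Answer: -94860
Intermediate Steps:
B = -2
A = -8
x(q, D) = -2 + q² (x(q, D) = q*q - 2 = q² - 2 = -2 + q²)
l(I) = 62 (l(I) = -2 + (-8)² = -2 + 64 = 62)
(l(-6/(3*(-3)))*34)*(-45) = (62*34)*(-45) = 2108*(-45) = -94860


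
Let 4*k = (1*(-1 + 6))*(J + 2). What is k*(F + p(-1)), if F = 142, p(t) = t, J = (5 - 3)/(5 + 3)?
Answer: 6345/16 ≈ 396.56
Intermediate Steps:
J = ¼ (J = 2/8 = 2*(⅛) = ¼ ≈ 0.25000)
k = 45/16 (k = ((1*(-1 + 6))*(¼ + 2))/4 = ((1*5)*(9/4))/4 = (5*(9/4))/4 = (¼)*(45/4) = 45/16 ≈ 2.8125)
k*(F + p(-1)) = 45*(142 - 1)/16 = (45/16)*141 = 6345/16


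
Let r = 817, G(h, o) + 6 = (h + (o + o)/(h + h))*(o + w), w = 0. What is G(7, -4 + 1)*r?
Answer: -147060/7 ≈ -21009.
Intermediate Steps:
G(h, o) = -6 + o*(h + o/h) (G(h, o) = -6 + (h + (o + o)/(h + h))*(o + 0) = -6 + (h + (2*o)/((2*h)))*o = -6 + (h + (2*o)*(1/(2*h)))*o = -6 + (h + o/h)*o = -6 + o*(h + o/h))
G(7, -4 + 1)*r = (-6 + 7*(-4 + 1) + (-4 + 1)²/7)*817 = (-6 + 7*(-3) + (⅐)*(-3)²)*817 = (-6 - 21 + (⅐)*9)*817 = (-6 - 21 + 9/7)*817 = -180/7*817 = -147060/7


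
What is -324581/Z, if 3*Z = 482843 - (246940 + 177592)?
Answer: -324581/19437 ≈ -16.699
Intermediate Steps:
Z = 19437 (Z = (482843 - (246940 + 177592))/3 = (482843 - 1*424532)/3 = (482843 - 424532)/3 = (1/3)*58311 = 19437)
-324581/Z = -324581/19437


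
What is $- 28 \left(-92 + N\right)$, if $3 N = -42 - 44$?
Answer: $\frac{10136}{3} \approx 3378.7$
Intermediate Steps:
$N = - \frac{86}{3}$ ($N = \frac{-42 - 44}{3} = \frac{1}{3} \left(-86\right) = - \frac{86}{3} \approx -28.667$)
$- 28 \left(-92 + N\right) = - 28 \left(-92 - \frac{86}{3}\right) = \left(-28\right) \left(- \frac{362}{3}\right) = \frac{10136}{3}$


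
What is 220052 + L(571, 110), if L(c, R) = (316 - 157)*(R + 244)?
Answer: 276338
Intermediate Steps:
L(c, R) = 38796 + 159*R (L(c, R) = 159*(244 + R) = 38796 + 159*R)
220052 + L(571, 110) = 220052 + (38796 + 159*110) = 220052 + (38796 + 17490) = 220052 + 56286 = 276338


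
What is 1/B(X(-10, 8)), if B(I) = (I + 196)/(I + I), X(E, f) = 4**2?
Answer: 8/53 ≈ 0.15094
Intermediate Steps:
X(E, f) = 16
B(I) = (196 + I)/(2*I) (B(I) = (196 + I)/((2*I)) = (196 + I)*(1/(2*I)) = (196 + I)/(2*I))
1/B(X(-10, 8)) = 1/((1/2)*(196 + 16)/16) = 1/((1/2)*(1/16)*212) = 1/(53/8) = 8/53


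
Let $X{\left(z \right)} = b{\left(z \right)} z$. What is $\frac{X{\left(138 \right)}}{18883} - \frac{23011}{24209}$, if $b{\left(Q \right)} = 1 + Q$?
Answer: $\frac{1298275}{19875589} \approx 0.06532$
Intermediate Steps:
$X{\left(z \right)} = z \left(1 + z\right)$ ($X{\left(z \right)} = \left(1 + z\right) z = z \left(1 + z\right)$)
$\frac{X{\left(138 \right)}}{18883} - \frac{23011}{24209} = \frac{138 \left(1 + 138\right)}{18883} - \frac{23011}{24209} = 138 \cdot 139 \cdot \frac{1}{18883} - \frac{23011}{24209} = 19182 \cdot \frac{1}{18883} - \frac{23011}{24209} = \frac{834}{821} - \frac{23011}{24209} = \frac{1298275}{19875589}$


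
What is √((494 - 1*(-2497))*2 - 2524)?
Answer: √3458 ≈ 58.805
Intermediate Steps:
√((494 - 1*(-2497))*2 - 2524) = √((494 + 2497)*2 - 2524) = √(2991*2 - 2524) = √(5982 - 2524) = √3458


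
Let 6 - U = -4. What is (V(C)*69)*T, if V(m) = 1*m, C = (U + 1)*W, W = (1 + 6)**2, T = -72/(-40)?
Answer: 334719/5 ≈ 66944.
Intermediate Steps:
U = 10 (U = 6 - 1*(-4) = 6 + 4 = 10)
T = 9/5 (T = -72*(-1/40) = 9/5 ≈ 1.8000)
W = 49 (W = 7**2 = 49)
C = 539 (C = (10 + 1)*49 = 11*49 = 539)
V(m) = m
(V(C)*69)*T = (539*69)*(9/5) = 37191*(9/5) = 334719/5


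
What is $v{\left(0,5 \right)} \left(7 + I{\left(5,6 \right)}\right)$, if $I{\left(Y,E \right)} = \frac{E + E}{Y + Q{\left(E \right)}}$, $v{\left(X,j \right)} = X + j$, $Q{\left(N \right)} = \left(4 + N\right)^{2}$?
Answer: $\frac{249}{7} \approx 35.571$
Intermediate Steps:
$I{\left(Y,E \right)} = \frac{2 E}{Y + \left(4 + E\right)^{2}}$ ($I{\left(Y,E \right)} = \frac{E + E}{Y + \left(4 + E\right)^{2}} = \frac{2 E}{Y + \left(4 + E\right)^{2}}$)
$v{\left(0,5 \right)} \left(7 + I{\left(5,6 \right)}\right) = \left(0 + 5\right) \left(7 + 2 \cdot 6 \frac{1}{5 + \left(4 + 6\right)^{2}}\right) = 5 \left(7 + 2 \cdot 6 \frac{1}{5 + 10^{2}}\right) = 5 \left(7 + 2 \cdot 6 \frac{1}{5 + 100}\right) = 5 \left(7 + 2 \cdot 6 \cdot \frac{1}{105}\right) = 5 \left(7 + \frac{4}{35}\right) = 5 \cdot \frac{249}{35} = \frac{249}{7}$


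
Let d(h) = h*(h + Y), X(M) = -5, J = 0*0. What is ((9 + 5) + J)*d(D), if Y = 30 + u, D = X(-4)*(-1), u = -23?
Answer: 840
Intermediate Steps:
J = 0
D = 5 (D = -5*(-1) = 5)
Y = 7 (Y = 30 - 23 = 7)
d(h) = h*(7 + h) (d(h) = h*(h + 7) = h*(7 + h))
((9 + 5) + J)*d(D) = ((9 + 5) + 0)*(5*(7 + 5)) = (14 + 0)*(5*12) = 14*60 = 840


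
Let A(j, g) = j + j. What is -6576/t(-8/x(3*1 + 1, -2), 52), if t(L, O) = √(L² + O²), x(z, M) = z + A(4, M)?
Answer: -9864*√6085/6085 ≈ -126.45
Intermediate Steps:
A(j, g) = 2*j
x(z, M) = 8 + z (x(z, M) = z + 2*4 = z + 8 = 8 + z)
-6576/t(-8/x(3*1 + 1, -2), 52) = -6576/√((-8/(8 + (3*1 + 1)))² + 52²) = -6576/√((-8/(8 + (3 + 1)))² + 2704) = -6576/√((-8/(8 + 4))² + 2704) = -6576/√((-8/12)² + 2704) = -6576/√((-8*1/12)² + 2704) = -6576/√((-⅔)² + 2704) = -6576/√(4/9 + 2704) = -6576*3*√6085/12170 = -9864*√6085/6085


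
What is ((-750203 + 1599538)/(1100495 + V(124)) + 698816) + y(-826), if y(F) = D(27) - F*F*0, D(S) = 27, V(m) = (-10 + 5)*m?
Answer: 153728158792/219975 ≈ 6.9884e+5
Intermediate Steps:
V(m) = -5*m
y(F) = 27 (y(F) = 27 - F*F*0 = 27 - F²*0 = 27 - 1*0 = 27 + 0 = 27)
((-750203 + 1599538)/(1100495 + V(124)) + 698816) + y(-826) = ((-750203 + 1599538)/(1100495 - 5*124) + 698816) + 27 = (849335/(1100495 - 620) + 698816) + 27 = (849335/1099875 + 698816) + 27 = (849335*(1/1099875) + 698816) + 27 = (169867/219975 + 698816) + 27 = 153722219467/219975 + 27 = 153728158792/219975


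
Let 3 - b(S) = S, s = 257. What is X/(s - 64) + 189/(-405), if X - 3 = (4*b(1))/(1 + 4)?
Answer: -1282/2895 ≈ -0.44283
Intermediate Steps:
b(S) = 3 - S
X = 23/5 (X = 3 + (4*(3 - 1*1))/(1 + 4) = 3 + (4*(3 - 1))/5 = 3 + (4*2)/5 = 3 + (⅕)*8 = 3 + 8/5 = 23/5 ≈ 4.6000)
X/(s - 64) + 189/(-405) = 23/(5*(257 - 64)) + 189/(-405) = (23/5)/193 + 189*(-1/405) = (23/5)*(1/193) - 7/15 = 23/965 - 7/15 = -1282/2895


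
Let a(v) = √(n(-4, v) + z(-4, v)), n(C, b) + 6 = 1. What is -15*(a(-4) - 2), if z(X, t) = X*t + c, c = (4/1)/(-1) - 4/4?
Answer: 30 - 15*√6 ≈ -6.7423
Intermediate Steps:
c = -5 (c = (4*1)*(-1) - 4*¼ = 4*(-1) - 1 = -4 - 1 = -5)
n(C, b) = -5 (n(C, b) = -6 + 1 = -5)
z(X, t) = -5 + X*t (z(X, t) = X*t - 5 = -5 + X*t)
a(v) = √(-10 - 4*v) (a(v) = √(-5 + (-5 - 4*v)) = √(-10 - 4*v))
-15*(a(-4) - 2) = -15*(√(-10 - 4*(-4)) - 2) = -15*(√(-10 + 16) - 2) = -15*(√6 - 2) = -15*(-2 + √6) = 30 - 15*√6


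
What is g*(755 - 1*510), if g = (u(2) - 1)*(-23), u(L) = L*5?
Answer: -50715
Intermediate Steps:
u(L) = 5*L
g = -207 (g = (5*2 - 1)*(-23) = (10 - 1)*(-23) = 9*(-23) = -207)
g*(755 - 1*510) = -207*(755 - 1*510) = -207*(755 - 510) = -207*245 = -50715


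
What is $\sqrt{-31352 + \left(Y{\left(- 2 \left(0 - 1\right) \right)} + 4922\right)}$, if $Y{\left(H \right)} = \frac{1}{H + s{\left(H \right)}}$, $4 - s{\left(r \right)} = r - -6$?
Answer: $\frac{i \sqrt{105722}}{2} \approx 162.57 i$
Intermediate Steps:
$s{\left(r \right)} = -2 - r$ ($s{\left(r \right)} = 4 - \left(r - -6\right) = 4 - \left(r + 6\right) = 4 - \left(6 + r\right) = -2 - r$)
$Y{\left(H \right)} = - \frac{1}{2}$ ($Y{\left(H \right)} = \frac{1}{H - \left(2 + H\right)} = \frac{1}{-2} = - \frac{1}{2}$)
$\sqrt{-31352 + \left(Y{\left(- 2 \left(0 - 1\right) \right)} + 4922\right)} = \sqrt{-31352 + \left(- \frac{1}{2} + 4922\right)} = \sqrt{-31352 + \frac{9843}{2}} = \sqrt{- \frac{52861}{2}} = \frac{i \sqrt{105722}}{2}$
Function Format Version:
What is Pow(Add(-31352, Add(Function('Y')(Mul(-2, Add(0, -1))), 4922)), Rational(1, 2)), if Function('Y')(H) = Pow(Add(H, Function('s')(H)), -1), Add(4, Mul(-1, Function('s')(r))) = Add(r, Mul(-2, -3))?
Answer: Mul(Rational(1, 2), I, Pow(105722, Rational(1, 2))) ≈ Mul(162.57, I)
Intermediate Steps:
Function('s')(r) = Add(-2, Mul(-1, r)) (Function('s')(r) = Add(4, Mul(-1, Add(r, Mul(-2, -3)))) = Add(4, Mul(-1, Add(r, 6))) = Add(4, Mul(-1, Add(6, r))) = Add(4, Add(-6, Mul(-1, r))) = Add(-2, Mul(-1, r)))
Function('Y')(H) = Rational(-1, 2) (Function('Y')(H) = Pow(Add(H, Add(-2, Mul(-1, H))), -1) = Pow(-2, -1) = Rational(-1, 2))
Pow(Add(-31352, Add(Function('Y')(Mul(-2, Add(0, -1))), 4922)), Rational(1, 2)) = Pow(Add(-31352, Add(Rational(-1, 2), 4922)), Rational(1, 2)) = Pow(Add(-31352, Rational(9843, 2)), Rational(1, 2)) = Pow(Rational(-52861, 2), Rational(1, 2)) = Mul(Rational(1, 2), I, Pow(105722, Rational(1, 2)))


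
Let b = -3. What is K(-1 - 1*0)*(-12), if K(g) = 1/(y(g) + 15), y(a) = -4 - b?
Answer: -6/7 ≈ -0.85714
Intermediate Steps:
y(a) = -1 (y(a) = -4 - 1*(-3) = -4 + 3 = -1)
K(g) = 1/14 (K(g) = 1/(-1 + 15) = 1/14)
K(-1 - 1*0)*(-12) = (1/14)*(-12) = -6/7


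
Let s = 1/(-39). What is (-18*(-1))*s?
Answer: -6/13 ≈ -0.46154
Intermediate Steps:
s = -1/39 ≈ -0.025641
(-18*(-1))*s = -18*(-1)*(-1/39) = 18*(-1/39) = -6/13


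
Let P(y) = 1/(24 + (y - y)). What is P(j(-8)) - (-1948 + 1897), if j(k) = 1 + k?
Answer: 1225/24 ≈ 51.042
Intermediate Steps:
P(y) = 1/24 (P(y) = 1/(24 + 0) = 1/24)
P(j(-8)) - (-1948 + 1897) = 1/24 - (-1948 + 1897) = 1/24 - 1*(-51) = 1/24 + 51 = 1225/24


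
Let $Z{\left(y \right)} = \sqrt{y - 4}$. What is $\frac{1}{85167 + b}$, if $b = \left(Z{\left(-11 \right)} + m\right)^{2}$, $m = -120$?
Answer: $\frac{i}{48 \left(5 \sqrt{15} + 2074 i\right)} \approx 1.0044 \cdot 10^{-5} + 9.3782 \cdot 10^{-8} i$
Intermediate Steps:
$Z{\left(y \right)} = \sqrt{-4 + y}$
$b = \left(-120 + i \sqrt{15}\right)^{2}$ ($b = \left(\sqrt{-4 - 11} - 120\right)^{2} = \left(\sqrt{-15} - 120\right)^{2} = \left(i \sqrt{15} - 120\right)^{2} = \left(-120 + i \sqrt{15}\right)^{2} \approx 14385.0 - 929.52 i$)
$\frac{1}{85167 + b} = \frac{1}{85167 + \left(120 - i \sqrt{15}\right)^{2}}$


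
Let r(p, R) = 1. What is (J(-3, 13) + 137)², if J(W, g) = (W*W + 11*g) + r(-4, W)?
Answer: 84100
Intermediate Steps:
J(W, g) = 1 + W² + 11*g (J(W, g) = (W*W + 11*g) + 1 = (W² + 11*g) + 1 = 1 + W² + 11*g)
(J(-3, 13) + 137)² = ((1 + (-3)² + 11*13) + 137)² = ((1 + 9 + 143) + 137)² = (153 + 137)² = 290² = 84100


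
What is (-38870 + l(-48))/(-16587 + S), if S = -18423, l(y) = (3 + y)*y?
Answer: 3671/3501 ≈ 1.0486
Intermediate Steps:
l(y) = y*(3 + y)
(-38870 + l(-48))/(-16587 + S) = (-38870 - 48*(3 - 48))/(-16587 - 18423) = (-38870 - 48*(-45))/(-35010) = (-38870 + 2160)*(-1/35010) = -36710*(-1/35010) = 3671/3501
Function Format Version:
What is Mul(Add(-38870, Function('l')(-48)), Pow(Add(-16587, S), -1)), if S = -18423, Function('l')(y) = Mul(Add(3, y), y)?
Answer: Rational(3671, 3501) ≈ 1.0486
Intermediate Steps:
Function('l')(y) = Mul(y, Add(3, y))
Mul(Add(-38870, Function('l')(-48)), Pow(Add(-16587, S), -1)) = Mul(Add(-38870, Mul(-48, Add(3, -48))), Pow(Add(-16587, -18423), -1)) = Mul(Add(-38870, Mul(-48, -45)), Pow(-35010, -1)) = Mul(Add(-38870, 2160), Rational(-1, 35010)) = Mul(-36710, Rational(-1, 35010)) = Rational(3671, 3501)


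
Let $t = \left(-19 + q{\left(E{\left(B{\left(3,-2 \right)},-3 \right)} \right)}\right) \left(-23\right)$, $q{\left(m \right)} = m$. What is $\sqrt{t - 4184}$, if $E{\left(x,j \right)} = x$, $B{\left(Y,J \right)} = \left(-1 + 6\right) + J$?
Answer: $6 i \sqrt{106} \approx 61.774 i$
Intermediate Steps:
$B{\left(Y,J \right)} = 5 + J$
$t = 368$ ($t = \left(-19 + \left(5 - 2\right)\right) \left(-23\right) = \left(-19 + 3\right) \left(-23\right) = \left(-16\right) \left(-23\right) = 368$)
$\sqrt{t - 4184} = \sqrt{368 - 4184} = \sqrt{-3816} = 6 i \sqrt{106}$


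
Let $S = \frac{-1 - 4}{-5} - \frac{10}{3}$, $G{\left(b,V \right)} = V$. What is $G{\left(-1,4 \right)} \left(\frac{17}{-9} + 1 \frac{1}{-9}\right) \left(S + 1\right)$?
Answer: $\frac{32}{3} \approx 10.667$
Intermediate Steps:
$S = - \frac{7}{3}$ ($S = \left(-5\right) \left(- \frac{1}{5}\right) - \frac{10}{3} = 1 - \frac{10}{3} = - \frac{7}{3} \approx -2.3333$)
$G{\left(-1,4 \right)} \left(\frac{17}{-9} + 1 \frac{1}{-9}\right) \left(S + 1\right) = 4 \left(\frac{17}{-9} + 1 \frac{1}{-9}\right) \left(- \frac{7}{3} + 1\right) = 4 \left(17 \left(- \frac{1}{9}\right) + 1 \left(- \frac{1}{9}\right)\right) \left(- \frac{4}{3}\right) = 4 \left(- \frac{17}{9} - \frac{1}{9}\right) \left(- \frac{4}{3}\right) = 4 \left(-2\right) \left(- \frac{4}{3}\right) = \left(-8\right) \left(- \frac{4}{3}\right) = \frac{32}{3}$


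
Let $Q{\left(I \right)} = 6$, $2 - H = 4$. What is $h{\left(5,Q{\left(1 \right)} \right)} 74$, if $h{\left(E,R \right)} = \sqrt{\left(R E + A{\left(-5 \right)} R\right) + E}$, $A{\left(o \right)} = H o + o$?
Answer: $74 \sqrt{65} \approx 596.61$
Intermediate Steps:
$H = -2$ ($H = 2 - 4 = -2$)
$A{\left(o \right)} = - o$ ($A{\left(o \right)} = - 2 o + o = - o$)
$h{\left(E,R \right)} = \sqrt{E + 5 R + E R}$ ($h{\left(E,R \right)} = \sqrt{\left(R E + \left(-1\right) \left(-5\right) R\right) + E} = \sqrt{\left(E R + 5 R\right) + E} = \sqrt{\left(5 R + E R\right) + E} = \sqrt{E + 5 R + E R}$)
$h{\left(5,Q{\left(1 \right)} \right)} 74 = \sqrt{5 + 5 \cdot 6 + 5 \cdot 6} \cdot 74 = \sqrt{5 + 30 + 30} \cdot 74 = \sqrt{65} \cdot 74 = 74 \sqrt{65}$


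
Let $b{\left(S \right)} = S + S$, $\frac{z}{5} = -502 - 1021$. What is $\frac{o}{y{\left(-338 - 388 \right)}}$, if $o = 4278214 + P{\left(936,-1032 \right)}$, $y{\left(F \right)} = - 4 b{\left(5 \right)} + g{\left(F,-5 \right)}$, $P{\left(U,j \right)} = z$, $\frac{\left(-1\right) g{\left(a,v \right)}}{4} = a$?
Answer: $\frac{4270599}{2864} \approx 1491.1$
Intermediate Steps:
$g{\left(a,v \right)} = - 4 a$
$z = -7615$ ($z = 5 \left(-502 - 1021\right) = 5 \left(-1523\right) = -7615$)
$P{\left(U,j \right)} = -7615$
$b{\left(S \right)} = 2 S$
$y{\left(F \right)} = -40 - 4 F$ ($y{\left(F \right)} = - 4 \cdot 2 \cdot 5 - 4 F = \left(-4\right) 10 - 4 F = -40 - 4 F$)
$o = 4270599$ ($o = 4278214 - 7615 = 4270599$)
$\frac{o}{y{\left(-338 - 388 \right)}} = \frac{4270599}{-40 - 4 \left(-338 - 388\right)} = \frac{4270599}{-40 - -2904} = \frac{4270599}{-40 + 2904} = \frac{4270599}{2864}$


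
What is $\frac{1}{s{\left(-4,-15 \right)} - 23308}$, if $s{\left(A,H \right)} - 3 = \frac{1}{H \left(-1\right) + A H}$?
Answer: $- \frac{75}{1747874} \approx -4.2909 \cdot 10^{-5}$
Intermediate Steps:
$s{\left(A,H \right)} = 3 + \frac{1}{- H + A H}$ ($s{\left(A,H \right)} = 3 + \frac{1}{H \left(-1\right) + A H} = 3 + \frac{1}{- H + A H}$)
$\frac{1}{s{\left(-4,-15 \right)} - 23308} = \frac{1}{\frac{1 - -45 + 3 \left(-4\right) \left(-15\right)}{\left(-15\right) \left(-1 - 4\right)} - 23308} = \frac{1}{- \frac{1 + 45 + 180}{15 \left(-5\right)} - 23308} = \frac{1}{\left(- \frac{1}{15}\right) \left(- \frac{1}{5}\right) 226 - 23308} = \frac{1}{\frac{226}{75} - 23308} = \frac{1}{- \frac{1747874}{75}} = - \frac{75}{1747874}$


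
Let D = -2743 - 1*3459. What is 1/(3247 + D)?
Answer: -1/2955 ≈ -0.00033841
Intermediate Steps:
D = -6202 (D = -2743 - 3459 = -6202)
1/(3247 + D) = 1/(3247 - 6202) = 1/(-2955) = -1/2955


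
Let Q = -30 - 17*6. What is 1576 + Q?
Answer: 1444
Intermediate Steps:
Q = -132 (Q = -30 - 102 = -132)
1576 + Q = 1576 - 132 = 1444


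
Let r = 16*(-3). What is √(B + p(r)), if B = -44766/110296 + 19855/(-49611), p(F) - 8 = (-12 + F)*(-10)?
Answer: √1136273596877938234047/1367973714 ≈ 24.641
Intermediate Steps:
r = -48
p(F) = 128 - 10*F (p(F) = 8 + (-12 + F)*(-10) = 8 + (120 - 10*F) = 128 - 10*F)
B = -2205406553/2735947428 (B = -44766*1/110296 + 19855*(-1/49611) = -22383/55148 - 19855/49611 = -2205406553/2735947428 ≈ -0.80609)
√(B + p(r)) = √(-2205406553/2735947428 + (128 - 10*(-48))) = √(-2205406553/2735947428 + (128 + 480)) = √(-2205406553/2735947428 + 608) = √(1661250629671/2735947428) = √1136273596877938234047/1367973714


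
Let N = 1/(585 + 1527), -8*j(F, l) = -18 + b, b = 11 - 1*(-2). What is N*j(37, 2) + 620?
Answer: 10475525/16896 ≈ 620.00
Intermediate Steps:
b = 13 (b = 11 + 2 = 13)
j(F, l) = 5/8 (j(F, l) = -(-18 + 13)/8 = -⅛*(-5) = 5/8)
N = 1/2112 ≈ 0.00047348
N*j(37, 2) + 620 = (1/2112)*(5/8) + 620 = 5/16896 + 620 = 10475525/16896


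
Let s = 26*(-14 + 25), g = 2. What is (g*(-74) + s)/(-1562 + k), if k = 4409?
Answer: 46/949 ≈ 0.048472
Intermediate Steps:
s = 286 (s = 26*11 = 286)
(g*(-74) + s)/(-1562 + k) = (2*(-74) + 286)/(-1562 + 4409) = (-148 + 286)/2847 = 138*(1/2847) = 46/949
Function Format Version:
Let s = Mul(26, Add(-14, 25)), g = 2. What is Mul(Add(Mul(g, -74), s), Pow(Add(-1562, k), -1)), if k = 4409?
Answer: Rational(46, 949) ≈ 0.048472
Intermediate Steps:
s = 286 (s = Mul(26, 11) = 286)
Mul(Add(Mul(g, -74), s), Pow(Add(-1562, k), -1)) = Mul(Add(Mul(2, -74), 286), Pow(Add(-1562, 4409), -1)) = Mul(Add(-148, 286), Pow(2847, -1)) = Mul(138, Rational(1, 2847)) = Rational(46, 949)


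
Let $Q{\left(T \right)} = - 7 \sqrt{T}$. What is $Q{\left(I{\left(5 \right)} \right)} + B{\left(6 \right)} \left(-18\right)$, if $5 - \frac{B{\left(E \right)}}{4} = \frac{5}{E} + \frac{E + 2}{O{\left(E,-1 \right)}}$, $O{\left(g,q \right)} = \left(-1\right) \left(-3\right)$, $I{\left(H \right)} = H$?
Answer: $-108 - 7 \sqrt{5} \approx -123.65$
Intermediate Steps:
$O{\left(g,q \right)} = 3$
$B{\left(E \right)} = \frac{52}{3} - \frac{20}{E} - \frac{4 E}{3}$ ($B{\left(E \right)} = 20 - 4 \left(\frac{5}{E} + \frac{E + 2}{3}\right) = 20 - 4 \left(\frac{5}{E} + \left(2 + E\right) \frac{1}{3}\right) = 20 - 4 \left(\frac{5}{E} + \left(\frac{2}{3} + \frac{E}{3}\right)\right) = 20 - 4 \left(\frac{2}{3} + \frac{5}{E} + \frac{E}{3}\right) = 20 - \left(\frac{8}{3} + \frac{20}{E} + \frac{4 E}{3}\right) = \frac{52}{3} - \frac{20}{E} - \frac{4 E}{3}$)
$Q{\left(I{\left(5 \right)} \right)} + B{\left(6 \right)} \left(-18\right) = - 7 \sqrt{5} + \frac{4 \left(-15 + 6 \left(13 - 6\right)\right)}{3 \cdot 6} \left(-18\right) = - 7 \sqrt{5} + \frac{4}{3} \cdot \frac{1}{6} \left(-15 + 6 \left(13 - 6\right)\right) \left(-18\right) = - 7 \sqrt{5} + \frac{4}{3} \cdot \frac{1}{6} \left(-15 + 6 \cdot 7\right) \left(-18\right) = - 7 \sqrt{5} + \frac{4}{3} \cdot \frac{1}{6} \left(-15 + 42\right) \left(-18\right) = - 7 \sqrt{5} + \frac{4}{3} \cdot \frac{1}{6} \cdot 27 \left(-18\right) = - 7 \sqrt{5} + 6 \left(-18\right) = - 7 \sqrt{5} - 108 = -108 - 7 \sqrt{5}$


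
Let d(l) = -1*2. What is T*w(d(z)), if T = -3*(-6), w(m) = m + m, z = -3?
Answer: -72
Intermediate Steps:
d(l) = -2
w(m) = 2*m
T = 18
T*w(d(z)) = 18*(2*(-2)) = 18*(-4) = -72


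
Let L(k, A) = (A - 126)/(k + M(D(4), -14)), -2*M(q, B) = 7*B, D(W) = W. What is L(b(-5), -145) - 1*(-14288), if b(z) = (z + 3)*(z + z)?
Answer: 985601/69 ≈ 14284.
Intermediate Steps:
b(z) = 2*z*(3 + z) (b(z) = (3 + z)*(2*z) = 2*z*(3 + z))
M(q, B) = -7*B/2
L(k, A) = (-126 + A)/(49 + k) (L(k, A) = (A - 126)/(k - 7/2*(-14)) = (-126 + A)/(k + 49) = (-126 + A)/(49 + k))
L(b(-5), -145) - 1*(-14288) = (-126 - 145)/(49 + 2*(-5)*(3 - 5)) - 1*(-14288) = -271/(49 + 2*(-5)*(-2)) + 14288 = -271/(49 + 20) + 14288 = -271/69 + 14288 = 985601/69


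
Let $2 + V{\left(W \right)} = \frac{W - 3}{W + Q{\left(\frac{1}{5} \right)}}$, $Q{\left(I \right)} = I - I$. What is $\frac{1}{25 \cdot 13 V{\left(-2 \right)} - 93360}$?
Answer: $- \frac{2}{186395} \approx -1.073 \cdot 10^{-5}$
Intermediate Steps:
$Q{\left(I \right)} = 0$
$V{\left(W \right)} = -2 + \frac{-3 + W}{W}$ ($V{\left(W \right)} = -2 + \frac{W - 3}{W + 0} = -2 + \frac{-3 + W}{W}$)
$\frac{1}{25 \cdot 13 V{\left(-2 \right)} - 93360} = \frac{1}{25 \cdot 13 \frac{-3 - -2}{-2} - 93360} = \frac{1}{325 \left(- \frac{-3 + 2}{2}\right) - 93360} = \frac{1}{325 \left(\left(- \frac{1}{2}\right) \left(-1\right)\right) - 93360} = \frac{1}{325 \cdot \frac{1}{2} - 93360} = \frac{1}{\frac{325}{2} - 93360} = \frac{1}{- \frac{186395}{2}} = - \frac{2}{186395}$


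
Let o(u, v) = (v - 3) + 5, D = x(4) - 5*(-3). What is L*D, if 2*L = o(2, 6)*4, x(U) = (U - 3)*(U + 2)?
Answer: 336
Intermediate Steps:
x(U) = (-3 + U)*(2 + U)
D = 21 (D = (-6 + 4² - 1*4) - 5*(-3) = (-6 + 16 - 4) + 15 = 6 + 15 = 21)
o(u, v) = 2 + v (o(u, v) = (-3 + v) + 5 = 2 + v)
L = 16 (L = ((2 + 6)*4)/2 = (8*4)/2 = (½)*32 = 16)
L*D = 16*21 = 336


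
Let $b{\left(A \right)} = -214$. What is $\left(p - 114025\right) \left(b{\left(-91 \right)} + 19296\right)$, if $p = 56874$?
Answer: $-1090555382$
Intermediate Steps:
$\left(p - 114025\right) \left(b{\left(-91 \right)} + 19296\right) = \left(56874 - 114025\right) \left(-214 + 19296\right) = \left(-57151\right) 19082 = -1090555382$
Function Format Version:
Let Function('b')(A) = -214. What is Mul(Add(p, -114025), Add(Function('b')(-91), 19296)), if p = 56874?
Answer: -1090555382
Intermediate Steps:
Mul(Add(p, -114025), Add(Function('b')(-91), 19296)) = Mul(Add(56874, -114025), Add(-214, 19296)) = Mul(-57151, 19082) = -1090555382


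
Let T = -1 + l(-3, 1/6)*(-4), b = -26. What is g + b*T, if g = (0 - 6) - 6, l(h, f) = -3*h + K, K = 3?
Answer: 1262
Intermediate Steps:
l(h, f) = 3 - 3*h (l(h, f) = -3*h + 3 = 3 - 3*h)
T = -49 (T = -1 + (3 - 3*(-3))*(-4) = -1 + (3 + 9)*(-4) = -1 + 12*(-4) = -1 - 48 = -49)
g = -12 (g = -6 - 6 = -12)
g + b*T = -12 - 26*(-49) = -12 + 1274 = 1262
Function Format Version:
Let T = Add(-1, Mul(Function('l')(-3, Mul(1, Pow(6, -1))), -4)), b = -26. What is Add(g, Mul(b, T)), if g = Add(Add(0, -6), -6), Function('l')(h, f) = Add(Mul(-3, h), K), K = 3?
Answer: 1262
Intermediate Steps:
Function('l')(h, f) = Add(3, Mul(-3, h)) (Function('l')(h, f) = Add(Mul(-3, h), 3) = Add(3, Mul(-3, h)))
T = -49 (T = Add(-1, Mul(Add(3, Mul(-3, -3)), -4)) = Add(-1, Mul(Add(3, 9), -4)) = Add(-1, Mul(12, -4)) = Add(-1, -48) = -49)
g = -12 (g = Add(-6, -6) = -12)
Add(g, Mul(b, T)) = Add(-12, Mul(-26, -49)) = Add(-12, 1274) = 1262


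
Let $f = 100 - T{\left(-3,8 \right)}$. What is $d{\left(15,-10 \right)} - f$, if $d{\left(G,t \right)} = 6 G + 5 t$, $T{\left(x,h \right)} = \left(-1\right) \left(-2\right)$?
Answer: $-58$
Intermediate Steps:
$T{\left(x,h \right)} = 2$
$d{\left(G,t \right)} = 5 t + 6 G$
$f = 98$ ($f = 100 - 2 = 98$)
$d{\left(15,-10 \right)} - f = \left(5 \left(-10\right) + 6 \cdot 15\right) - 98 = \left(-50 + 90\right) - 98 = 40 - 98 = -58$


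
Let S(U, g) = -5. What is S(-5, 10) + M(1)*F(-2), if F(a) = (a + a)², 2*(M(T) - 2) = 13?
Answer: 131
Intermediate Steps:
M(T) = 17/2 (M(T) = 2 + (½)*13 = 2 + 13/2 = 17/2)
F(a) = 4*a² (F(a) = (2*a)² = 4*a²)
S(-5, 10) + M(1)*F(-2) = -5 + 17*(4*(-2)²)/2 = -5 + 17*(4*4)/2 = -5 + (17/2)*16 = -5 + 136 = 131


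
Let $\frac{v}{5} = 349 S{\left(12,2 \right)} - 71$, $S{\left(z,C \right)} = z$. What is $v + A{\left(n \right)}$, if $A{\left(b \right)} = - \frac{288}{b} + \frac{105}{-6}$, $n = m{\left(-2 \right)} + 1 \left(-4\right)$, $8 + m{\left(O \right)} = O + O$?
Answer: $\frac{41171}{2} \approx 20586.0$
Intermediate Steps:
$m{\left(O \right)} = -8 + 2 O$ ($m{\left(O \right)} = -8 + \left(O + O\right) = -8 + 2 O$)
$n = -16$ ($n = \left(-8 + 2 \left(-2\right)\right) + 1 \left(-4\right) = \left(-8 - 4\right) - 4 = -12 - 4 = -16$)
$v = 20585$ ($v = 5 \left(349 \cdot 12 - 71\right) = 5 \left(4188 - 71\right) = 5 \cdot 4117 = 20585$)
$A{\left(b \right)} = - \frac{35}{2} - \frac{288}{b}$ ($A{\left(b \right)} = - \frac{288}{b} + 105 \left(- \frac{1}{6}\right) = - \frac{288}{b} - \frac{35}{2} = - \frac{35}{2} - \frac{288}{b}$)
$v + A{\left(n \right)} = 20585 - \left(\frac{35}{2} + \frac{288}{-16}\right) = 20585 - - \frac{1}{2} = 20585 + \left(- \frac{35}{2} + 18\right) = 20585 + \frac{1}{2} = \frac{41171}{2}$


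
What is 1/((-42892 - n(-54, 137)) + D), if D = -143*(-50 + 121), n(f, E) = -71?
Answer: -1/52974 ≈ -1.8877e-5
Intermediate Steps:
D = -10153 (D = -143*71 = -10153)
1/((-42892 - n(-54, 137)) + D) = 1/((-42892 - 1*(-71)) - 10153) = 1/((-42892 + 71) - 10153) = 1/(-42821 - 10153) = 1/(-52974) = -1/52974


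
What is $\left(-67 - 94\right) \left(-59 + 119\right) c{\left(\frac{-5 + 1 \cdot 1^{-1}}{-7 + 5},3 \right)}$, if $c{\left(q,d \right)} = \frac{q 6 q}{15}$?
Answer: $-15456$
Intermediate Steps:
$c{\left(q,d \right)} = \frac{2 q^{2}}{5}$ ($c{\left(q,d \right)} = 6 q q \frac{1}{15} = 6 q^{2} \cdot \frac{1}{15} = \frac{2 q^{2}}{5}$)
$\left(-67 - 94\right) \left(-59 + 119\right) c{\left(\frac{-5 + 1 \cdot 1^{-1}}{-7 + 5},3 \right)} = \left(-67 - 94\right) \left(-59 + 119\right) \frac{2 \left(\frac{-5 + 1 \cdot 1^{-1}}{-7 + 5}\right)^{2}}{5} = \left(-161\right) 60 \frac{2 \left(\frac{-5 + 1 \cdot 1}{-2}\right)^{2}}{5} = - 9660 \frac{2 \left(\left(-5 + 1\right) \left(- \frac{1}{2}\right)\right)^{2}}{5} = - 9660 \frac{2 \left(\left(-4\right) \left(- \frac{1}{2}\right)\right)^{2}}{5} = - 9660 \frac{2 \cdot 2^{2}}{5} = - 9660 \cdot \frac{2}{5} \cdot 4 = \left(-9660\right) \frac{8}{5} = -15456$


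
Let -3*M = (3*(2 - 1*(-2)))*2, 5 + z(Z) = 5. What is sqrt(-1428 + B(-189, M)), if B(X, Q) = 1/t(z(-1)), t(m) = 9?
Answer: I*sqrt(12851)/3 ≈ 37.787*I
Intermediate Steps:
z(Z) = 0 (z(Z) = -5 + 5 = 0)
M = -8 (M = -3*(2 - 1*(-2))*2/3 = -3*(2 + 2)*2/3 = -3*4*2/3 = -4*2 = -1/3*24 = -8)
B(X, Q) = 1/9
sqrt(-1428 + B(-189, M)) = sqrt(-1428 + 1/9) = sqrt(-12851/9) = I*sqrt(12851)/3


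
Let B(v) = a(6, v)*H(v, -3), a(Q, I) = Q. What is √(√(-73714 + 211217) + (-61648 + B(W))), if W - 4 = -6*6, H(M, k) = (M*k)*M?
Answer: √(-80080 + √137503) ≈ 282.33*I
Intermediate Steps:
H(M, k) = k*M²
W = -32 (W = 4 - 6*6 = 4 - 36 = -32)
B(v) = -18*v² (B(v) = 6*(-3*v²) = -18*v²)
√(√(-73714 + 211217) + (-61648 + B(W))) = √(√(-73714 + 211217) + (-61648 - 18*(-32)²)) = √(√137503 + (-61648 - 18*1024)) = √(√137503 + (-61648 - 18432)) = √(√137503 - 80080) = √(-80080 + √137503)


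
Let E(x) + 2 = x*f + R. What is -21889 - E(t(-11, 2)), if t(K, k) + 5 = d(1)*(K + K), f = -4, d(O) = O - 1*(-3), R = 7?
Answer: -22266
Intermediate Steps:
d(O) = 3 + O (d(O) = O + 3 = 3 + O)
t(K, k) = -5 + 8*K (t(K, k) = -5 + (3 + 1)*(K + K) = -5 + 4*(2*K) = -5 + 8*K)
E(x) = 5 - 4*x (E(x) = -2 + (x*(-4) + 7) = -2 + (-4*x + 7) = -2 + (7 - 4*x) = 5 - 4*x)
-21889 - E(t(-11, 2)) = -21889 - (5 - 4*(-5 + 8*(-11))) = -21889 - (5 - 4*(-5 - 88)) = -21889 - (5 - 4*(-93)) = -21889 - (5 + 372) = -21889 - 1*377 = -21889 - 377 = -22266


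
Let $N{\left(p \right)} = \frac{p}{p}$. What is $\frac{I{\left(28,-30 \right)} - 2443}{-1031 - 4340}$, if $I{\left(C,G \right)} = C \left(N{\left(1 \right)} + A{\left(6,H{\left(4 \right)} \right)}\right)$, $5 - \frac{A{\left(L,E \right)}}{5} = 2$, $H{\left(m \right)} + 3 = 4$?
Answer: $\frac{1995}{5371} \approx 0.37144$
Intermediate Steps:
$N{\left(p \right)} = 1$
$H{\left(m \right)} = 1$ ($H{\left(m \right)} = -3 + 4 = 1$)
$A{\left(L,E \right)} = 15$ ($A{\left(L,E \right)} = 25 - 10 = 15$)
$I{\left(C,G \right)} = 16 C$ ($I{\left(C,G \right)} = C \left(1 + 15\right) = C 16 = 16 C$)
$\frac{I{\left(28,-30 \right)} - 2443}{-1031 - 4340} = \frac{16 \cdot 28 - 2443}{-1031 - 4340} = \frac{448 - 2443}{-5371} = \left(-1995\right) \left(- \frac{1}{5371}\right) = \frac{1995}{5371}$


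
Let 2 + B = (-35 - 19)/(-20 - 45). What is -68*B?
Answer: 5168/65 ≈ 79.508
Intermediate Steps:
B = -76/65 (B = -2 + (-35 - 19)/(-20 - 45) = -2 - 54/(-65) = -2 - 54*(-1/65) = -2 + 54/65 = -76/65 ≈ -1.1692)
-68*B = -68*(-76/65) = 5168/65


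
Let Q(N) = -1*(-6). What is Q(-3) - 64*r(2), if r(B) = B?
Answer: -122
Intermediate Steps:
Q(N) = 6
Q(-3) - 64*r(2) = 6 - 64*2 = 6 - 128 = -122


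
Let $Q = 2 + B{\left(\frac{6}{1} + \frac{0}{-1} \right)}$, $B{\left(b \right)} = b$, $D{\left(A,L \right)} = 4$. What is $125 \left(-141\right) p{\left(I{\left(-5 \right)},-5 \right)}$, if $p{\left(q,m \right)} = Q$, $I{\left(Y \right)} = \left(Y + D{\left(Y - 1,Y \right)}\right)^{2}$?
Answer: $-141000$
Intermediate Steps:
$I{\left(Y \right)} = \left(4 + Y\right)^{2}$ ($I{\left(Y \right)} = \left(Y + 4\right)^{2} = \left(4 + Y\right)^{2}$)
$Q = 8$ ($Q = 2 + \left(\frac{6}{1} + \frac{0}{-1}\right) = 2 + \left(6 \cdot 1 + 0 \left(-1\right)\right) = 2 + \left(6 + 0\right) = 2 + 6 = 8$)
$p{\left(q,m \right)} = 8$
$125 \left(-141\right) p{\left(I{\left(-5 \right)},-5 \right)} = 125 \left(-141\right) 8 = \left(-17625\right) 8 = -141000$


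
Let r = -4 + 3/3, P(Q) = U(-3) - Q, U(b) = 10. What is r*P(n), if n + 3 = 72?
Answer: 177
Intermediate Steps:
n = 69 (n = -3 + 72 = 69)
P(Q) = 10 - Q
r = -3 (r = -4 + (⅓)*3 = -4 + 1 = -3)
r*P(n) = -3*(10 - 1*69) = -3*(10 - 69) = -3*(-59) = 177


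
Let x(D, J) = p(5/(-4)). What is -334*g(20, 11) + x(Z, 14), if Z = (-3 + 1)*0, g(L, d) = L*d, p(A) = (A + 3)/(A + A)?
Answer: -734807/10 ≈ -73481.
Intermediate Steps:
p(A) = (3 + A)/(2*A) (p(A) = (3 + A)/((2*A)) = (3 + A)*(1/(2*A)) = (3 + A)/(2*A))
Z = 0 (Z = -2*0 = 0)
x(D, J) = -7/10 (x(D, J) = (3 + 5/(-4))/(2*((5/(-4)))) = (3 + 5*(-1/4))/(2*((5*(-1/4)))) = (3 - 5/4)/(2*(-5/4)) = (1/2)*(-4/5)*(7/4) = -7/10)
-334*g(20, 11) + x(Z, 14) = -6680*11 - 7/10 = -334*220 - 7/10 = -73480 - 7/10 = -734807/10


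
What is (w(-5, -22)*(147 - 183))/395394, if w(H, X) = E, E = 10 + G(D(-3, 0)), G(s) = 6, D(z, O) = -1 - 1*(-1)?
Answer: -96/65899 ≈ -0.0014568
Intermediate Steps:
D(z, O) = 0 (D(z, O) = -1 + 1 = 0)
E = 16 (E = 10 + 6 = 16)
w(H, X) = 16
(w(-5, -22)*(147 - 183))/395394 = (16*(147 - 183))/395394 = (16*(-36))*(1/395394) = -576*1/395394 = -96/65899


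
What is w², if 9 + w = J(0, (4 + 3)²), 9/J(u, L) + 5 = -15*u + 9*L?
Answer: 15327225/190096 ≈ 80.629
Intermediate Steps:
J(u, L) = 9/(-5 - 15*u + 9*L) (J(u, L) = 9/(-5 + (-15*u + 9*L)) = 9/(-5 - 15*u + 9*L))
w = -3915/436 (w = -9 - 9/(5 - 9*(4 + 3)² + 15*0) = -9 - 9/(5 - 9*7² + 0) = -9 - 9/(5 - 9*49 + 0) = -9 - 9/(5 - 441 + 0) = -9 - 9/(-436) = -9 - 9*(-1/436) = -9 + 9/436 = -3915/436 ≈ -8.9794)
w² = (-3915/436)² = 15327225/190096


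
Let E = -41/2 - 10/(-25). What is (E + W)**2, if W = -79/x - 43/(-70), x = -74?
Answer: 2275576209/6708100 ≈ 339.23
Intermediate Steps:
W = 2178/1295 (W = -79/(-74) - 43/(-70) = -79*(-1/74) - 43*(-1/70) = 79/74 + 43/70 = 2178/1295 ≈ 1.6819)
E = -201/10 (E = -41*1/2 - 10*(-1/25) = -41/2 + 2/5 = -201/10 ≈ -20.100)
(E + W)**2 = (-201/10 + 2178/1295)**2 = (-47703/2590)**2 = 2275576209/6708100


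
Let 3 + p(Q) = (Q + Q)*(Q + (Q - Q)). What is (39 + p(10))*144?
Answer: 33984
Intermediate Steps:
p(Q) = -3 + 2*Q**2 (p(Q) = -3 + (Q + Q)*(Q + (Q - Q)) = -3 + (2*Q)*(Q + 0) = -3 + (2*Q)*Q = -3 + 2*Q**2)
(39 + p(10))*144 = (39 + (-3 + 2*10**2))*144 = (39 + (-3 + 2*100))*144 = (39 + (-3 + 200))*144 = (39 + 197)*144 = 236*144 = 33984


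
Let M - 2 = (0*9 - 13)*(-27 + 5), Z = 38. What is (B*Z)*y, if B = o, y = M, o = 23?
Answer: 251712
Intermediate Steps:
M = 288 (M = 2 + (0*9 - 13)*(-27 + 5) = 2 + (0 - 13)*(-22) = 2 - 13*(-22) = 2 + 286 = 288)
y = 288
B = 23
(B*Z)*y = (23*38)*288 = 874*288 = 251712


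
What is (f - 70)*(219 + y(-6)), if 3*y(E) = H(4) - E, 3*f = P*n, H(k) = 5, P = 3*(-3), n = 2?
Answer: -50768/3 ≈ -16923.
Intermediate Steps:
P = -9
f = -6 (f = (-9*2)/3 = (⅓)*(-18) = -6)
y(E) = 5/3 - E/3 (y(E) = (5 - E)/3 = 5/3 - E/3)
(f - 70)*(219 + y(-6)) = (-6 - 70)*(219 + (5/3 - ⅓*(-6))) = -76*(219 + (5/3 + 2)) = -76*(219 + 11/3) = -76*668/3 = -50768/3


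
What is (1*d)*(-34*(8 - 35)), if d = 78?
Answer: 71604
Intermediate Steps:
(1*d)*(-34*(8 - 35)) = (1*78)*(-34*(8 - 35)) = 78*(-34*(-27)) = 78*918 = 71604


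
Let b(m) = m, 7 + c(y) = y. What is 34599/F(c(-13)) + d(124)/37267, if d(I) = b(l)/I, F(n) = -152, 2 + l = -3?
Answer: -2103759427/9242216 ≈ -227.63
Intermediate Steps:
l = -5 (l = -2 - 3 = -5)
c(y) = -7 + y
d(I) = -5/I
34599/F(c(-13)) + d(124)/37267 = 34599/(-152) - 5/124/37267 = 34599*(-1/152) - 5*1/124*(1/37267) = -1821/8 - 5/124*1/37267 = -1821/8 - 5/4621108 = -2103759427/9242216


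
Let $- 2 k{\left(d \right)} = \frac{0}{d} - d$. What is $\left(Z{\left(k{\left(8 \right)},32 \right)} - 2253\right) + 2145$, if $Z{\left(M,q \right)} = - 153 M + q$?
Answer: $-688$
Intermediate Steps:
$k{\left(d \right)} = \frac{d}{2}$ ($k{\left(d \right)} = - \frac{\frac{0}{d} - d}{2} = - \frac{0 - d}{2} = - \frac{\left(-1\right) d}{2} = \frac{d}{2}$)
$Z{\left(M,q \right)} = q - 153 M$
$\left(Z{\left(k{\left(8 \right)},32 \right)} - 2253\right) + 2145 = \left(\left(32 - 153 \cdot \frac{1}{2} \cdot 8\right) - 2253\right) + 2145 = \left(\left(32 - 612\right) - 2253\right) + 2145 = \left(-580 - 2253\right) + 2145 = -2833 + 2145 = -688$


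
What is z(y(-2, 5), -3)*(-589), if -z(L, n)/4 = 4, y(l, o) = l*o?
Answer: 9424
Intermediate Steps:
z(L, n) = -16 (z(L, n) = -4*4 = -16)
z(y(-2, 5), -3)*(-589) = -16*(-589) = 9424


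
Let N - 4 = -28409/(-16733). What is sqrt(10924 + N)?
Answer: 3*sqrt(340026892221)/16733 ≈ 104.55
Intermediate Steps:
N = 95341/16733 (N = 4 - 28409/(-16733) = 4 - 28409*(-1/16733) = 4 + 28409/16733 = 95341/16733 ≈ 5.6978)
sqrt(10924 + N) = sqrt(10924 + 95341/16733) = sqrt(182886633/16733) = 3*sqrt(340026892221)/16733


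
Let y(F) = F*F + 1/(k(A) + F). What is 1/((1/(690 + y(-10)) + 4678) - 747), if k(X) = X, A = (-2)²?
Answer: 4739/18629015 ≈ 0.00025439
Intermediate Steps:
A = 4
y(F) = F² + 1/(4 + F) (y(F) = F*F + 1/(4 + F) = F² + 1/(4 + F))
1/((1/(690 + y(-10)) + 4678) - 747) = 1/((1/(690 + (1 + (-10)³ + 4*(-10)²)/(4 - 10)) + 4678) - 747) = 1/((1/(690 + (1 - 1000 + 4*100)/(-6)) + 4678) - 747) = 1/((1/(690 - (1 - 1000 + 400)/6) + 4678) - 747) = 1/((1/(690 - ⅙*(-599)) + 4678) - 747) = 1/((1/(690 + 599/6) + 4678) - 747) = 1/((1/(4739/6) + 4678) - 747) = 1/((6/4739 + 4678) - 747) = 1/(22169048/4739 - 747) = 1/(18629015/4739) = 4739/18629015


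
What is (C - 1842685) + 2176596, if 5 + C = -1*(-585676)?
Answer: 919582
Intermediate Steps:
C = 585671 (C = -5 - 1*(-585676) = -5 + 585676 = 585671)
(C - 1842685) + 2176596 = (585671 - 1842685) + 2176596 = -1257014 + 2176596 = 919582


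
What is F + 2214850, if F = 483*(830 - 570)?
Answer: 2340430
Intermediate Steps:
F = 125580 (F = 483*260 = 125580)
F + 2214850 = 125580 + 2214850 = 2340430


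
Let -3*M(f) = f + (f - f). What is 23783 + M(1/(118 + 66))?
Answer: 13128215/552 ≈ 23783.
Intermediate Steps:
M(f) = -f/3 (M(f) = -(f + (f - f))/3 = -(f + 0)/3 = -f/3)
23783 + M(1/(118 + 66)) = 23783 - 1/(3*(118 + 66)) = 23783 - ⅓/184 = 23783 - ⅓*1/184 = 23783 - 1/552 = 13128215/552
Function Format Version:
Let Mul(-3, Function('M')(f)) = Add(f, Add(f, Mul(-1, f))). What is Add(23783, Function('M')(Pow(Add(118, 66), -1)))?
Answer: Rational(13128215, 552) ≈ 23783.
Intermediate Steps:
Function('M')(f) = Mul(Rational(-1, 3), f) (Function('M')(f) = Mul(Rational(-1, 3), Add(f, Add(f, Mul(-1, f)))) = Mul(Rational(-1, 3), Add(f, 0)) = Mul(Rational(-1, 3), f))
Add(23783, Function('M')(Pow(Add(118, 66), -1))) = Add(23783, Mul(Rational(-1, 3), Pow(Add(118, 66), -1))) = Add(23783, Mul(Rational(-1, 3), Pow(184, -1))) = Add(23783, Mul(Rational(-1, 3), Rational(1, 184))) = Add(23783, Rational(-1, 552)) = Rational(13128215, 552)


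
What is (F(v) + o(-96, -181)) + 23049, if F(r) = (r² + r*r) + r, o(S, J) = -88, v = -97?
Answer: 41682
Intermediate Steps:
F(r) = r + 2*r² (F(r) = (r² + r²) + r = 2*r² + r = r + 2*r²)
(F(v) + o(-96, -181)) + 23049 = (-97*(1 + 2*(-97)) - 88) + 23049 = (-97*(1 - 194) - 88) + 23049 = (-97*(-193) - 88) + 23049 = (18721 - 88) + 23049 = 18633 + 23049 = 41682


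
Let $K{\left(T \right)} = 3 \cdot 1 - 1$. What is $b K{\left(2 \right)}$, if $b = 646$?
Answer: $1292$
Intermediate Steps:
$K{\left(T \right)} = 2$ ($K{\left(T \right)} = 3 - 1 = 2$)
$b K{\left(2 \right)} = 646 \cdot 2 = 1292$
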